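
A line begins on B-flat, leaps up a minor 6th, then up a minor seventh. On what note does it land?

A minor sixth up from Bb is Gb (letter G, 8 semitones up).
A minor seventh up from Gb is Fb (letter F, 10 semitones up).

Fb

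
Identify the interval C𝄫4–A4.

doubly augmented sixth

The letter names run C→A, a span of 5 letter steps, so the interval is some kind of sixth.
Cbb to A is 11 semitones. A major sixth is 9, so 11 makes it doubly augmented.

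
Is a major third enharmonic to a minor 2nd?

No

A major third spans 4 semitones; a minor second spans 1.
The spans differ, so they are not enharmonic equivalents.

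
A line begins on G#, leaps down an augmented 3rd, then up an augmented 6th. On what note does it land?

An augmented third down from G# is Eb (letter E, 5 semitones down).
An augmented sixth up from Eb is C# (letter C, 10 semitones up).

C#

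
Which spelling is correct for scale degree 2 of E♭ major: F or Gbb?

F

Each scale degree takes a distinct letter name. Degree 2 of a scale on E must use the letter F.
F and Gbb are enharmonically the same pitch, but only F uses the letter F, so it is the correct spelling here.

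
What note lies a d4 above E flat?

E up a perfect fourth is A, so the target letter is A.
From Eb, a diminished fourth is 4 semitones up: Abb.

Abb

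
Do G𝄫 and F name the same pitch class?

Yes

Gbb = pitch class 5 and F = pitch class 5 — the same pitch class, so they are enharmonic equivalents.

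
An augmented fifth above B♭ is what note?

A fifth above B lands on the letter F.
An augmented fifth spans 8 semitones, so Bb moves to pitch class 6. On the letter F that is F#.

F#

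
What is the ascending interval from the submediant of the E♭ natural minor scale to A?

augmented sixth

The submediant of Eb natural minor is Cb.
Cb up to A: letters C→A make it a sixth; 10 semitones makes it augmented.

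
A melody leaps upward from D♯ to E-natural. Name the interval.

minor second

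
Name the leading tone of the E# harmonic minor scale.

The E# harmonic minor scale runs E# F## G# A# B# C# D##.
Degree 7 is D##.

D##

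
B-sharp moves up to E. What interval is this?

diminished fourth

Counting letters B–C–D–E gives a fourth.
B#→E = 4 semitones, 1 narrower than the perfect fourth (5), so diminished.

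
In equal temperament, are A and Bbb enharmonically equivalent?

Yes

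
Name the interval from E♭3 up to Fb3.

minor second

The letter names run E→F, a span of 1 letter step, so the interval is some kind of second.
Eb to Fb is 1 semitone. A major second is 2, so 1 makes it minor.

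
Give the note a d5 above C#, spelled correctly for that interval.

G

C up a perfect fifth is G, so the target letter is G.
From C#, a diminished fifth is 6 semitones up: G.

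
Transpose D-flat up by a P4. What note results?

A fourth above D lands on the letter G.
A perfect fourth spans 5 semitones, so Db moves to pitch class 6. On the letter G that is Gb.

Gb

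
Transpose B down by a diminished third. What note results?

G##

A third below B lands on the letter G.
A diminished third spans 2 semitones, so B moves to pitch class 9. On the letter G that is G##.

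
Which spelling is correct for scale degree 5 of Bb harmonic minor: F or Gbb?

F

Each scale degree takes a distinct letter name. Degree 5 of a scale on B must use the letter F.
F and Gbb are enharmonically the same pitch, but only F uses the letter F, so it is the correct spelling here.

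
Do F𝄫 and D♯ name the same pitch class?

Fbb = pitch class 3 and D# = pitch class 3 — the same pitch class, so they are enharmonic equivalents.

Yes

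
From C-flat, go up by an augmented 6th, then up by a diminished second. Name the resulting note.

An augmented sixth up from Cb is A (letter A, 10 semitones up).
A diminished second up from A is Bbb (letter B, 0 semitones up).

Bbb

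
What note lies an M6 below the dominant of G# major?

The dominant of G# major is D#.
A major sixth (9 semitones) below D# lands on the letter F, giving F#.

F#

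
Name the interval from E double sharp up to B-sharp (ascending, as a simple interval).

diminished fifth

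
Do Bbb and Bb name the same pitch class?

Two spellings are enharmonically equivalent only if they share a pitch class.
Here Bbb → 9, Bb → 10; 9 ≠ 10, so they are not.

No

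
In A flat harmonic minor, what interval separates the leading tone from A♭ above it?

The leading tone of Ab harmonic minor is G.
G up to Ab: letters G→A make it a second; 1 semitone makes it minor.

minor second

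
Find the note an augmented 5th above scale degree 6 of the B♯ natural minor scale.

Scale degree 6 of B# natural minor is G#.
An augmented fifth (8 semitones) above G# lands on the letter D, giving D##.

D##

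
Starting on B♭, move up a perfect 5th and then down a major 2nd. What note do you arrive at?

Eb

A perfect fifth up from Bb is F (letter F, 7 semitones up).
A major second down from F is Eb (letter E, 2 semitones down).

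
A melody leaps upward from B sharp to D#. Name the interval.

Counting letters B–C–D gives a third.
B#→D# = 3 semitones, 1 narrower than the major third (4), so minor.

minor third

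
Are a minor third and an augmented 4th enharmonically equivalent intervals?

No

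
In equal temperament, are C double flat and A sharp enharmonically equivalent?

Yes

Cbb = pitch class 10 and A# = pitch class 10 — the same pitch class, so they are enharmonic equivalents.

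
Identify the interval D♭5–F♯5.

Counting letters D–E–F gives a third.
Db→F# = 5 semitones, 1 wider than the major third (4), so augmented.

augmented third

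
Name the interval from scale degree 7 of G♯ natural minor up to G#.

major second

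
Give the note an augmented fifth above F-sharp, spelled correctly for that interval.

C##

A fifth above F lands on the letter C.
An augmented fifth spans 8 semitones, so F# moves to pitch class 2. On the letter C that is C##.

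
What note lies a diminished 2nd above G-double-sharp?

G up a major second is A, so the target letter is A.
From G##, a diminished second is 0 semitones up: A.

A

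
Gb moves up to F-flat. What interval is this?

minor seventh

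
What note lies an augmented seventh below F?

Gbb

F down a major seventh is Gb, so the target letter is G.
From F, an augmented seventh is 12 semitones down: Gbb.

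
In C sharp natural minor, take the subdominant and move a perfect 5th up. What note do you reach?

C#

The subdominant of C# natural minor is F#.
A perfect fifth (7 semitones) above F# lands on the letter C, giving C#.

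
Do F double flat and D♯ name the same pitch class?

Fbb is pitch class 3; D# is pitch class 3.
All spellings map to pitch class 3, so they are enharmonically equivalent.

Yes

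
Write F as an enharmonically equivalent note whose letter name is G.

Gbb

F is pitch class 5. The letter G alone is pitch class 7.
To reach pitch class 5 from G requires an offset of -2 semitones, i.e. double flat: Gbb.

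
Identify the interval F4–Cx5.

doubly augmented fifth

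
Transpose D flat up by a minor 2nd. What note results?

Ebb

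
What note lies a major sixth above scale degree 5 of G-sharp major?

B#

Scale degree 5 of G# major is D#.
A major sixth (9 semitones) above D# lands on the letter B, giving B#.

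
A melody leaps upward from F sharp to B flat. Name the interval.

diminished fourth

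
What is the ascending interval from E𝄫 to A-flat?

augmented fourth

The letter names run E→A, a span of 3 letter steps, so the interval is some kind of fourth.
Ebb to Ab is 6 semitones. A perfect fourth is 5, so 6 makes it augmented.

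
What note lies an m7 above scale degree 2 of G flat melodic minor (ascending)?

Scale degree 2 of Gb melodic minor (ascending) is Ab.
A minor seventh (10 semitones) above Ab lands on the letter G, giving Gb.

Gb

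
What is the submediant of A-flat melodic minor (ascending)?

F

Degree 6 takes the letter 5 steps above A, which is F.
In melodic minor (ascending), degree 6 sits 9 semitones above the tonic. Ab + 9 semitones is pitch class 5, spelled on F as F.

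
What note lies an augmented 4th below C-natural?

Gb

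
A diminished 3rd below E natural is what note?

A third below E lands on the letter C.
A diminished third spans 2 semitones, so E moves to pitch class 2. On the letter C that is C##.

C##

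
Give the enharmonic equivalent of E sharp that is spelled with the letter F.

F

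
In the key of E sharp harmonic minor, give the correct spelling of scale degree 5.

Degree 5 takes the letter 4 steps above E, which is B.
In harmonic minor, degree 5 sits 7 semitones above the tonic. E# + 7 semitones is pitch class 0, spelled on B as B#.

B#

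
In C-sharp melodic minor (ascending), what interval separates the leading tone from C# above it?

minor second

The leading tone of C# melodic minor (ascending) is B#.
B# up to C#: letters B→C make it a second; 1 semitone makes it minor.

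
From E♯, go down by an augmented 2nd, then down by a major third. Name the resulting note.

Bb

An augmented second down from E# is D (letter D, 3 semitones down).
A major third down from D is Bb (letter B, 4 semitones down).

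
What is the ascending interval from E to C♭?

Counting letters E–F–G–A–B–C gives a sixth.
E→Cb = 7 semitones, 2 narrower than the major sixth (9), so diminished.

diminished sixth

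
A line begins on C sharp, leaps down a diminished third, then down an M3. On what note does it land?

A diminished third down from C# is A## (letter A, 2 semitones down).
A major third down from A## is F## (letter F, 4 semitones down).

F##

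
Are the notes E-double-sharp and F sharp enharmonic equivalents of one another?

Yes

E## is pitch class 6; F# is pitch class 6.
All spellings map to pitch class 6, so they are enharmonically equivalent.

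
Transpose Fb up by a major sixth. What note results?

F up a major sixth is D, so the target letter is D.
From Fb, a major sixth is 9 semitones up: Db.

Db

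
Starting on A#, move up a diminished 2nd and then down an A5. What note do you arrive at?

A diminished second up from A# is Bb (letter B, 0 semitones up).
An augmented fifth down from Bb is Ebb (letter E, 8 semitones down).

Ebb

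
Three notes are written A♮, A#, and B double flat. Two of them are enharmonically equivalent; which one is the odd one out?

A#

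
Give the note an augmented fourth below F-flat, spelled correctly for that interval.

Cbb

F down a perfect fourth is C, so the target letter is C.
From Fb, an augmented fourth is 6 semitones down: Cbb.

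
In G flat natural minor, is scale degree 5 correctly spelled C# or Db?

Each scale degree takes a distinct letter name. Degree 5 of a scale on G must use the letter D.
Db and C# are enharmonically the same pitch, but only Db uses the letter D, so it is the correct spelling here.

Db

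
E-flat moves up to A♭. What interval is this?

perfect fourth

The letter names run E→A, a span of 3 letter steps, so the interval is some kind of fourth.
Eb to Ab is 5 semitones. A perfect fourth is 5, so 5 makes it perfect.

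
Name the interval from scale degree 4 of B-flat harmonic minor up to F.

major second

Scale degree 4 of Bb harmonic minor is Eb.
Eb up to F: letters E→F make it a second; 2 semitones makes it major.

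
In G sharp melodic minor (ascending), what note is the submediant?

Degree 6 takes the letter 5 steps above G, which is E.
In melodic minor (ascending), degree 6 sits 9 semitones above the tonic. G# + 9 semitones is pitch class 5, spelled on E as E#.

E#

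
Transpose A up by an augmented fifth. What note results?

E#

A fifth above A lands on the letter E.
An augmented fifth spans 8 semitones, so A moves to pitch class 5. On the letter E that is E#.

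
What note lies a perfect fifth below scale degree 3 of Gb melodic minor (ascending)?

Ebb

Scale degree 3 of Gb melodic minor (ascending) is Bbb.
A perfect fifth (7 semitones) below Bbb lands on the letter E, giving Ebb.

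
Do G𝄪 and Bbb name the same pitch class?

Yes

G## = pitch class 9 and Bbb = pitch class 9 — the same pitch class, so they are enharmonic equivalents.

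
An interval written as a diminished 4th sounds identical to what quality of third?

A diminished fourth spans 4 semitones.
A third spanning 4 semitones is major (the major third is 4).

major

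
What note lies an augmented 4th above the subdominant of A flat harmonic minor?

G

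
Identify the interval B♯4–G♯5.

Counting letters B–C–D–E–F–G gives a sixth.
B#→G# = 8 semitones, 1 narrower than the major sixth (9), so minor.

minor sixth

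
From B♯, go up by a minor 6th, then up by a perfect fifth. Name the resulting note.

D#

A minor sixth up from B# is G# (letter G, 8 semitones up).
A perfect fifth up from G# is D# (letter D, 7 semitones up).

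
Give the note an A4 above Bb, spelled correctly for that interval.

E

B up a perfect fourth is E, so the target letter is E.
From Bb, an augmented fourth is 6 semitones up: E.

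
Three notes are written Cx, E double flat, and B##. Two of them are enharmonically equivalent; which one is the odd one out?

In 12-tone equal temperament, enharmonic equivalents share a pitch class. C## is pitch class 2; Ebb is pitch class 2; B## is pitch class 1.
C## and Ebb share pitch class 2, while B## is pitch class 1.

B##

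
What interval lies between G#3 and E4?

minor sixth

The letter names run G→E, a span of 5 letter steps, so the interval is some kind of sixth.
G# to E is 8 semitones. A major sixth is 9, so 8 makes it minor.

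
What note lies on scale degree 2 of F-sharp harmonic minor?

Degree 2 takes the letter 1 step above F, which is G.
In harmonic minor, degree 2 sits 2 semitones above the tonic. F# + 2 semitones is pitch class 8, spelled on G as G#.

G#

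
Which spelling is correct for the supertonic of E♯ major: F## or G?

Each scale degree takes a distinct letter name. Degree 2 of a scale on E must use the letter F.
F## and G are enharmonically the same pitch, but only F## uses the letter F, so it is the correct spelling here.

F##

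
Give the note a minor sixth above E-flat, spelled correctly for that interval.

Cb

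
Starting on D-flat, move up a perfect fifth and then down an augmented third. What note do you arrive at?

Fbb

A perfect fifth up from Db is Ab (letter A, 7 semitones up).
An augmented third down from Ab is Fbb (letter F, 5 semitones down).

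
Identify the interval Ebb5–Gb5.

major third

Counting letters E–F–G gives a third.
Ebb→Gb = 4 semitones, exactly the major third.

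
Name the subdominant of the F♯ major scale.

B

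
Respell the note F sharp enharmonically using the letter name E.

Plain E sits 2 semitones below F#, so on the letter E the same pitch needs a double sharp: E##.

E##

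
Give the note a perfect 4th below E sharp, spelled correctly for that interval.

A fourth below E lands on the letter B.
A perfect fourth spans 5 semitones, so E# moves to pitch class 0. On the letter B that is B#.

B#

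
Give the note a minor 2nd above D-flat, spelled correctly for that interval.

Ebb

D up a major second is E, so the target letter is E.
From Db, a minor second is 1 semitone up: Ebb.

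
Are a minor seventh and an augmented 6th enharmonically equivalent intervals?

Yes

A minor seventh spans 10 semitones; an augmented sixth spans 10.
They are enharmonically equivalent.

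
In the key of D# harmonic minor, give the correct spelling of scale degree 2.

E#

The D# harmonic minor scale runs D# E# F# G# A# B C##.
Degree 2 is E#.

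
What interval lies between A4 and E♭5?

Counting letters A–B–C–D–E gives a fifth.
A→Eb = 6 semitones, 1 narrower than the perfect fifth (7), so diminished.

diminished fifth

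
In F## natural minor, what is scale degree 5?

Degree 5 takes the letter 4 steps above F, which is C.
In natural minor, degree 5 sits 7 semitones above the tonic. F## + 7 semitones is pitch class 2, spelled on C as C##.

C##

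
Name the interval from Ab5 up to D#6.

doubly augmented fourth

Counting letters A–B–C–D gives a fourth.
Ab→D# = 7 semitones, 2 wider than the perfect fourth (5), so doubly augmented.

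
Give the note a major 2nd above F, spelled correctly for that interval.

F up a major second is G, so the target letter is G.
From F, a major second is 2 semitones up: G.

G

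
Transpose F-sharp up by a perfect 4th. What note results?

F up a perfect fourth is Bb, so the target letter is B.
From F#, a perfect fourth is 5 semitones up: B.

B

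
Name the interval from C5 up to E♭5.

minor third

The letter names run C→E, a span of 2 letter steps, so the interval is some kind of third.
C to Eb is 3 semitones. A major third is 4, so 3 makes it minor.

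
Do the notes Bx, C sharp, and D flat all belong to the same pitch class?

Yes

B## is pitch class 1; C# is pitch class 1; Db is pitch class 1.
All spellings map to pitch class 1, so they are enharmonically equivalent.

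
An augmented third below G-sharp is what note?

A third below G lands on the letter E.
An augmented third spans 5 semitones, so G# moves to pitch class 3. On the letter E that is Eb.

Eb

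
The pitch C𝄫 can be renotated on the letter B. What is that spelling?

Bb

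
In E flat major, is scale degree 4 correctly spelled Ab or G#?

Each scale degree takes a distinct letter name. Degree 4 of a scale on E must use the letter A.
Ab and G# are enharmonically the same pitch, but only Ab uses the letter A, so it is the correct spelling here.

Ab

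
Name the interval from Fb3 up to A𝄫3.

The letter names run F→A, a span of 2 letter steps, so the interval is some kind of third.
Fb to Abb is 3 semitones. A major third is 4, so 3 makes it minor.

minor third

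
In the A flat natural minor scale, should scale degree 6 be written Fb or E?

Each scale degree takes a distinct letter name. Degree 6 of a scale on A must use the letter F.
Fb and E are enharmonically the same pitch, but only Fb uses the letter F, so it is the correct spelling here.

Fb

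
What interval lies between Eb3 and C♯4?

Counting letters E–F–G–A–B–C gives a sixth.
Eb→C# = 10 semitones, 1 wider than the major sixth (9), so augmented.

augmented sixth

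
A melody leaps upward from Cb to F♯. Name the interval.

Counting letters C–D–E–F gives a fourth.
Cb→F# = 7 semitones, 2 wider than the perfect fourth (5), so doubly augmented.

doubly augmented fourth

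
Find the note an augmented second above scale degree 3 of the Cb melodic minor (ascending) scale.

F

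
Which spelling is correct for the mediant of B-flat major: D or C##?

D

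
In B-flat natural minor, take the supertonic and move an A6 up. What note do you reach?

The supertonic of Bb natural minor is C.
An augmented sixth (10 semitones) above C lands on the letter A, giving A#.

A#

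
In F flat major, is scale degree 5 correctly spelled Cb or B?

Cb

Each scale degree takes a distinct letter name. Degree 5 of a scale on F must use the letter C.
Cb and B are enharmonically the same pitch, but only Cb uses the letter C, so it is the correct spelling here.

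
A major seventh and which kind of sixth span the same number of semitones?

doubly augmented

A major seventh spans 11 semitones.
A sixth spanning 11 semitones is doubly augmented (the major sixth is 9).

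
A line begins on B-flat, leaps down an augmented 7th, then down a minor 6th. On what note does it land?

Ebb

An augmented seventh down from Bb is Cbb (letter C, 12 semitones down).
A minor sixth down from Cbb is Ebb (letter E, 8 semitones down).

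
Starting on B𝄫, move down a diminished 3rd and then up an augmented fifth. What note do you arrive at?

A diminished third down from Bbb is G (letter G, 2 semitones down).
An augmented fifth up from G is D# (letter D, 8 semitones up).

D#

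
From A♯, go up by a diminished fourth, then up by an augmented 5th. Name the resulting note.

A#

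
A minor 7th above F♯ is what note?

A seventh above F lands on the letter E.
A minor seventh spans 10 semitones, so F# moves to pitch class 4. On the letter E that is E.

E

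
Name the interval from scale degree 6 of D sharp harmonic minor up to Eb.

diminished fourth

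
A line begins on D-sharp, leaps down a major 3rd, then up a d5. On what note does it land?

F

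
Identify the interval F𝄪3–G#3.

Counting letters F–G gives a second.
F##→G# = 1 semitone, 1 narrower than the major second (2), so minor.

minor second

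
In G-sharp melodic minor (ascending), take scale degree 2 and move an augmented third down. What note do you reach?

F

Scale degree 2 of G# melodic minor (ascending) is A#.
An augmented third (5 semitones) below A# lands on the letter F, giving F.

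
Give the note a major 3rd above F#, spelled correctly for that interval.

A third above F lands on the letter A.
A major third spans 4 semitones, so F# moves to pitch class 10. On the letter A that is A#.

A#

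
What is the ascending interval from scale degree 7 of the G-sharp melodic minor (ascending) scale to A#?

minor third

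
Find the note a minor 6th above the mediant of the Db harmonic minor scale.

Dbb

The mediant of Db harmonic minor is Fb.
A minor sixth (8 semitones) above Fb lands on the letter D, giving Dbb.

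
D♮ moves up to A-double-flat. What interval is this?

Counting letters D–E–F–G–A gives a fifth.
D→Abb = 5 semitones, 2 narrower than the perfect fifth (7), so doubly diminished.

doubly diminished fifth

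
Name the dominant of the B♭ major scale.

The Bb major scale runs Bb C D Eb F G A.
Degree 5 is F.

F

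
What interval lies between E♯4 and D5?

Counting letters E–F–G–A–B–C–D gives a seventh.
E#→D = 9 semitones, 2 narrower than the major seventh (11), so diminished.

diminished seventh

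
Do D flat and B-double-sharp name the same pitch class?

Yes

Db is pitch class 1; B## is pitch class 1.
All spellings map to pitch class 1, so they are enharmonically equivalent.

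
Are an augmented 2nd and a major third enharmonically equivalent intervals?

No

An augmented second spans 3 semitones; a major third spans 4.
The spans differ, so they are not enharmonic equivalents.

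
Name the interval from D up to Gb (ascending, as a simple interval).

diminished fourth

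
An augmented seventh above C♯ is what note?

B##

A seventh above C lands on the letter B.
An augmented seventh spans 12 semitones, so C# moves to pitch class 1. On the letter B that is B##.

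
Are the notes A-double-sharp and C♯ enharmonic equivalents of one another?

A## is pitch class 11; C# is pitch class 1.
The pitch classes differ (11 vs. 1), so they are not enharmonic equivalents.

No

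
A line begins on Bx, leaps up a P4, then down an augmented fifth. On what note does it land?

A perfect fourth up from B## is E## (letter E, 5 semitones up).
An augmented fifth down from E## is A# (letter A, 8 semitones down).

A#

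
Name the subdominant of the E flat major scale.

Ab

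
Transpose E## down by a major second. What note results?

E down a major second is D, so the target letter is D.
From E##, a major second is 2 semitones down: D##.

D##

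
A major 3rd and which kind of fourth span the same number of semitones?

A major third spans 4 semitones.
A fourth spanning 4 semitones is diminished (the perfect fourth is 5).

diminished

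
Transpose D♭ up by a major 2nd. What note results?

D up a major second is E, so the target letter is E.
From Db, a major second is 2 semitones up: Eb.

Eb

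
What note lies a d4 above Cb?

Fbb

C up a perfect fourth is F, so the target letter is F.
From Cb, a diminished fourth is 4 semitones up: Fbb.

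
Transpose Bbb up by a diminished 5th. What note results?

B up a perfect fifth is F#, so the target letter is F.
From Bbb, a diminished fifth is 6 semitones up: Fbb.

Fbb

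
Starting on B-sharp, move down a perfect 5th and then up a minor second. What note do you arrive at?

A perfect fifth down from B# is E# (letter E, 7 semitones down).
A minor second up from E# is F# (letter F, 1 semitone up).

F#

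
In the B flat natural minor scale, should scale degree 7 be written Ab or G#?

Ab

Each scale degree takes a distinct letter name. Degree 7 of a scale on B must use the letter A.
Ab and G# are enharmonically the same pitch, but only Ab uses the letter A, so it is the correct spelling here.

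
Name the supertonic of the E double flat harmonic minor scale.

Fb

The Ebb harmonic minor scale runs Ebb Fb Gbb Abb Bbb Cbb Db.
Degree 2 is Fb.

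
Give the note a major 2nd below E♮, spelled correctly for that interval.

E down a major second is D, so the target letter is D.
From E, a major second is 2 semitones down: D.

D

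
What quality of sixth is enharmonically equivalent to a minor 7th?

A minor seventh spans 10 semitones.
A sixth spanning 10 semitones is augmented (the major sixth is 9).

augmented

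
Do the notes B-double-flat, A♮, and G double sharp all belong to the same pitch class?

Bbb is pitch class 9; A is pitch class 9; G## is pitch class 9.
All spellings map to pitch class 9, so they are enharmonically equivalent.

Yes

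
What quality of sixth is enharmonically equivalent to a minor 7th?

augmented

A minor seventh spans 10 semitones.
A sixth spanning 10 semitones is augmented (the major sixth is 9).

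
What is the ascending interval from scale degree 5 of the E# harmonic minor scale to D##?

Scale degree 5 of E# harmonic minor is B#.
B# up to D##: letters B→D make it a third; 4 semitones makes it major.

major third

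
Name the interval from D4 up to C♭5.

diminished seventh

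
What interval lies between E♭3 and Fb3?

minor second

The letter names run E→F, a span of 1 letter step, so the interval is some kind of second.
Eb to Fb is 1 semitone. A major second is 2, so 1 makes it minor.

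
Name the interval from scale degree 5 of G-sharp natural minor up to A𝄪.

augmented fifth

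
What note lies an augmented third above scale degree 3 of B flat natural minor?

Scale degree 3 of Bb natural minor is Db.
An augmented third (5 semitones) above Db lands on the letter F, giving F#.

F#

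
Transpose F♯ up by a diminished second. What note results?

Gb

A second above F lands on the letter G.
A diminished second spans 0 semitones, so F# moves to pitch class 6. On the letter G that is Gb.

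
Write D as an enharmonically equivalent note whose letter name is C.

Plain C sits 2 semitones below D, so on the letter C the same pitch needs a double sharp: C##.

C##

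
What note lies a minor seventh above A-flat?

Gb

A seventh above A lands on the letter G.
A minor seventh spans 10 semitones, so Ab moves to pitch class 6. On the letter G that is Gb.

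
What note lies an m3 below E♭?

A third below E lands on the letter C.
A minor third spans 3 semitones, so Eb moves to pitch class 0. On the letter C that is C.

C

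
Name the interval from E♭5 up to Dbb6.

diminished seventh

Counting letters E–F–G–A–B–C–D gives a seventh.
Eb→Dbb = 9 semitones, 2 narrower than the major seventh (11), so diminished.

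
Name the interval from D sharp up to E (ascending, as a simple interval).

minor second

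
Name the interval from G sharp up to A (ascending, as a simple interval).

minor second

The letter names run G→A, a span of 1 letter step, so the interval is some kind of second.
G# to A is 1 semitone. A major second is 2, so 1 makes it minor.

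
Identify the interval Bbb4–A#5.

doubly augmented seventh

Counting letters B–C–D–E–F–G–A gives a seventh.
Bbb→A# = 13 semitones, 2 wider than the major seventh (11), so doubly augmented.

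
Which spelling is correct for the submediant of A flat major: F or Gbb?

Each scale degree takes a distinct letter name. Degree 6 of a scale on A must use the letter F.
F and Gbb are enharmonically the same pitch, but only F uses the letter F, so it is the correct spelling here.

F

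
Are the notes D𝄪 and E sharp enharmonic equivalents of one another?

Two spellings are enharmonically equivalent only if they share a pitch class.
Here D## → 4, E# → 5; 4 ≠ 5, so they are not.

No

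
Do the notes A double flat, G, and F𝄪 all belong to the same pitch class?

Abb is pitch class 7; G is pitch class 7; F## is pitch class 7.
All spellings map to pitch class 7, so they are enharmonically equivalent.

Yes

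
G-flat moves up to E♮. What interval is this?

augmented sixth

Counting letters G–A–B–C–D–E gives a sixth.
Gb→E = 10 semitones, 1 wider than the major sixth (9), so augmented.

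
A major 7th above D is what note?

D up a major seventh is C#, so the target letter is C.
From D, a major seventh is 11 semitones up: C#.

C#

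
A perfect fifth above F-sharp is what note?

C#

F up a perfect fifth is C, so the target letter is C.
From F#, a perfect fifth is 7 semitones up: C#.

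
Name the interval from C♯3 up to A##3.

augmented sixth

Counting letters C–D–E–F–G–A gives a sixth.
C#→A## = 10 semitones, 1 wider than the major sixth (9), so augmented.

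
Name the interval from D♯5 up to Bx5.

Counting letters D–E–F–G–A–B gives a sixth.
D#→B## = 10 semitones, 1 wider than the major sixth (9), so augmented.

augmented sixth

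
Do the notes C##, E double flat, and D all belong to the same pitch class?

C## is pitch class 2; Ebb is pitch class 2; D is pitch class 2.
All spellings map to pitch class 2, so they are enharmonically equivalent.

Yes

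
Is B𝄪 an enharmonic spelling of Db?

Yes

B## is pitch class 1; Db is pitch class 1.
All spellings map to pitch class 1, so they are enharmonically equivalent.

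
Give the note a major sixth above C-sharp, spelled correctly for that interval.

A#

C up a major sixth is A, so the target letter is A.
From C#, a major sixth is 9 semitones up: A#.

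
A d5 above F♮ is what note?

F up a perfect fifth is C, so the target letter is C.
From F, a diminished fifth is 6 semitones up: Cb.

Cb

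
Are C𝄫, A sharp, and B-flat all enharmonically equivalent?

Yes

Cbb = pitch class 10 and A# = pitch class 10 and Bb = pitch class 10 — the same pitch class, so they are enharmonic equivalents.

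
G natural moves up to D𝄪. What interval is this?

doubly augmented fifth

Counting letters G–A–B–C–D gives a fifth.
G→D## = 9 semitones, 2 wider than the perfect fifth (7), so doubly augmented.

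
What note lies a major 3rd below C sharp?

A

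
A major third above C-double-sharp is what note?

E##

C up a major third is E, so the target letter is E.
From C##, a major third is 4 semitones up: E##.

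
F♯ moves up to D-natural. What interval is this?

minor sixth

Counting letters F–G–A–B–C–D gives a sixth.
F#→D = 8 semitones, 1 narrower than the major sixth (9), so minor.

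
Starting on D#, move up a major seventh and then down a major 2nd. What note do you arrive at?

B#

A major seventh up from D# is C## (letter C, 11 semitones up).
A major second down from C## is B# (letter B, 2 semitones down).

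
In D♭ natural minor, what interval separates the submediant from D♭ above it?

The submediant of Db natural minor is Bbb.
Bbb up to Db: letters B→D make it a third; 4 semitones makes it major.

major third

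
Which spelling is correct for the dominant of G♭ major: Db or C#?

Db

Each scale degree takes a distinct letter name. Degree 5 of a scale on G must use the letter D.
Db and C# are enharmonically the same pitch, but only Db uses the letter D, so it is the correct spelling here.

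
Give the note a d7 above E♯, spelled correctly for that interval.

D

E up a major seventh is D#, so the target letter is D.
From E#, a diminished seventh is 9 semitones up: D.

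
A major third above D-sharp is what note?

F##

A third above D lands on the letter F.
A major third spans 4 semitones, so D# moves to pitch class 7. On the letter F that is F##.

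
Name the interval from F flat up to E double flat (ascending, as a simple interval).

Counting letters F–G–A–B–C–D–E gives a seventh.
Fb→Ebb = 10 semitones, 1 narrower than the major seventh (11), so minor.

minor seventh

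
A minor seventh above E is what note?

D

A seventh above E lands on the letter D.
A minor seventh spans 10 semitones, so E moves to pitch class 2. On the letter D that is D.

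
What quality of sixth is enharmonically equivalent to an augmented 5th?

minor

An augmented fifth spans 8 semitones.
A sixth spanning 8 semitones is minor (the major sixth is 9).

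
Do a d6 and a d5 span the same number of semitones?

No

A diminished sixth spans 7 semitones; a diminished fifth spans 6.
The spans differ, so they are not enharmonic equivalents.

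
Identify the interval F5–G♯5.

augmented second

Counting letters F–G gives a second.
F→G# = 3 semitones, 1 wider than the major second (2), so augmented.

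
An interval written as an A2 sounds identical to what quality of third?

minor

An augmented second spans 3 semitones.
A third spanning 3 semitones is minor (the major third is 4).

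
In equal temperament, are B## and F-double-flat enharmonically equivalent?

B## is pitch class 1; Fbb is pitch class 3.
The pitch classes differ (1 vs. 3), so they are not enharmonic equivalents.

No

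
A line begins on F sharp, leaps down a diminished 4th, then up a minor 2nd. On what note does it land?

D#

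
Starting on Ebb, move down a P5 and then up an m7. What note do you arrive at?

Gbb

A perfect fifth down from Ebb is Abb (letter A, 7 semitones down).
A minor seventh up from Abb is Gbb (letter G, 10 semitones up).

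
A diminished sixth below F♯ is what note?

A##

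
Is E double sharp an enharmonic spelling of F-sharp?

E## is pitch class 6; F# is pitch class 6.
All spellings map to pitch class 6, so they are enharmonically equivalent.

Yes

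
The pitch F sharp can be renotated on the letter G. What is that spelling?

Gb

F# is pitch class 6. The letter G alone is pitch class 7.
To reach pitch class 6 from G requires an offset of -1 semitone, i.e. flat: Gb.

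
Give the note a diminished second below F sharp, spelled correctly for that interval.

E##

A second below F lands on the letter E.
A diminished second spans 0 semitones, so F# moves to pitch class 6. On the letter E that is E##.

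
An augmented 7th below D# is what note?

D down a major seventh is Eb, so the target letter is E.
From D#, an augmented seventh is 12 semitones down: Eb.

Eb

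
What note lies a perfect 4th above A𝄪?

A fourth above A lands on the letter D.
A perfect fourth spans 5 semitones, so A## moves to pitch class 4. On the letter D that is D##.

D##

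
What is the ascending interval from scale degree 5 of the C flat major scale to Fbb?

diminished seventh

Scale degree 5 of Cb major is Gb.
Gb up to Fbb: letters G→F make it a seventh; 9 semitones makes it diminished.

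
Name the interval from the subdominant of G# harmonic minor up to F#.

The subdominant of G# harmonic minor is C#.
C# up to F#: letters C→F make it a fourth; 5 semitones makes it perfect.

perfect fourth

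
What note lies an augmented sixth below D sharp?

F

D down a major sixth is F, so the target letter is F.
From D#, an augmented sixth is 10 semitones down: F.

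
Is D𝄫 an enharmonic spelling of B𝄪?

No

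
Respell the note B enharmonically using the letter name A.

A##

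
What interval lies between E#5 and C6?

Counting letters E–F–G–A–B–C gives a sixth.
E#→C = 7 semitones, 2 narrower than the major sixth (9), so diminished.

diminished sixth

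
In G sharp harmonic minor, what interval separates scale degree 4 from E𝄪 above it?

augmented third

Scale degree 4 of G# harmonic minor is C#.
C# up to E##: letters C→E make it a third; 5 semitones makes it augmented.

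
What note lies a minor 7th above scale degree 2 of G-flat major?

Gb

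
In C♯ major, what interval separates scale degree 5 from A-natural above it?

minor second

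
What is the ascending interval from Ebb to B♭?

augmented fifth

Counting letters E–F–G–A–B gives a fifth.
Ebb→Bb = 8 semitones, 1 wider than the perfect fifth (7), so augmented.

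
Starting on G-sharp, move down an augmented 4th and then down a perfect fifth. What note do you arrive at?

G

An augmented fourth down from G# is D (letter D, 6 semitones down).
A perfect fifth down from D is G (letter G, 7 semitones down).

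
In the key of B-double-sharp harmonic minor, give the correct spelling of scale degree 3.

Degree 3 takes the letter 2 steps above B, which is D.
In harmonic minor, degree 3 sits 3 semitones above the tonic. B## + 3 semitones is pitch class 4, spelled on D as D##.

D##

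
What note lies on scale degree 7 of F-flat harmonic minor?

Eb

The Fb harmonic minor scale runs Fb Gb Abb Bbb Cb Dbb Eb.
Degree 7 is Eb.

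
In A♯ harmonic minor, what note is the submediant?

The A# harmonic minor scale runs A# B# C# D# E# F# G##.
Degree 6 is F#.

F#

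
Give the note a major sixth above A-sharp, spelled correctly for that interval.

F##

A up a major sixth is F#, so the target letter is F.
From A#, a major sixth is 9 semitones up: F##.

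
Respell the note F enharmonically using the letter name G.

Gbb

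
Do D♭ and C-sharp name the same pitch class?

Yes

Db = pitch class 1 and C# = pitch class 1 — the same pitch class, so they are enharmonic equivalents.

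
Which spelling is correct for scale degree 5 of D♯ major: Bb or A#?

A#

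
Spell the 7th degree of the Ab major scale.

Degree 7 takes the letter 6 steps above A, which is G.
In major, degree 7 sits 11 semitones above the tonic. Ab + 11 semitones is pitch class 7, spelled on G as G.

G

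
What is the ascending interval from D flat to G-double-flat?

diminished fourth

Counting letters D–E–F–G gives a fourth.
Db→Gbb = 4 semitones, 1 narrower than the perfect fourth (5), so diminished.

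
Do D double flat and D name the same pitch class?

No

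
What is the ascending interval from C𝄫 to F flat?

augmented fourth

Counting letters C–D–E–F gives a fourth.
Cbb→Fb = 6 semitones, 1 wider than the perfect fourth (5), so augmented.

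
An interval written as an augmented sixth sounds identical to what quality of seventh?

An augmented sixth spans 10 semitones.
A seventh spanning 10 semitones is minor (the major seventh is 11).

minor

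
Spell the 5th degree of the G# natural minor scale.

Degree 5 takes the letter 4 steps above G, which is D.
In natural minor, degree 5 sits 7 semitones above the tonic. G# + 7 semitones is pitch class 3, spelled on D as D#.

D#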